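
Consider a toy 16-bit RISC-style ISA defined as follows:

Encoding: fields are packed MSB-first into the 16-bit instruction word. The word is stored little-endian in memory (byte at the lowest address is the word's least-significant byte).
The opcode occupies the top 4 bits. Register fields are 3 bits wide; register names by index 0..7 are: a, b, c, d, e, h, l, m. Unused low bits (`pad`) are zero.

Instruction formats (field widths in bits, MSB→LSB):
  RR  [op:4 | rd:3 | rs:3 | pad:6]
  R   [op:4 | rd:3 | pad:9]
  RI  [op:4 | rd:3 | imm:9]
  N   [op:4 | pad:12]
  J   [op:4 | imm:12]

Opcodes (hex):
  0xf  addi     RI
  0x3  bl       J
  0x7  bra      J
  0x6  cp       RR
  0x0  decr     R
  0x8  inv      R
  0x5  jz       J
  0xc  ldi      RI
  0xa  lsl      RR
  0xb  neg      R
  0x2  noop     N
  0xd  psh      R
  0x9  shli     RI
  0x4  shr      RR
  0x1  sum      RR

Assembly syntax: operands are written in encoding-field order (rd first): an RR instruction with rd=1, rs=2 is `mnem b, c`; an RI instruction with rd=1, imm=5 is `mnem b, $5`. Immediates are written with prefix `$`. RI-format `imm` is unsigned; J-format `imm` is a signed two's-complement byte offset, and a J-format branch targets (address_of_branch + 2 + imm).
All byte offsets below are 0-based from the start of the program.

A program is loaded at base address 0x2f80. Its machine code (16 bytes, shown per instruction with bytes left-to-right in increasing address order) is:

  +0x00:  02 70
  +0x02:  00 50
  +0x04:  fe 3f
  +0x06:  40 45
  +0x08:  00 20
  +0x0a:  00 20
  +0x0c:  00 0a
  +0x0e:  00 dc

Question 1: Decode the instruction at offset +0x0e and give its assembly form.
[0e] 00 dc → 0xdc00
  op=0xdc00>>12=0xd ⇒ psh (R)
  rd@[11:9]=0x6 ⇒ l

psh l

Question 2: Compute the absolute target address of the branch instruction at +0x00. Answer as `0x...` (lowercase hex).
0x2f84

@+00  little-endian(02 70) = 0x7002
  op=0x7002>>12=0x7 ⇒ bra (J)
  imm: (w>>0)&0xfff=0x2 → $2
  target = base 0x2f80 + off 0x00 + 2 + imm 2 = 0x2f84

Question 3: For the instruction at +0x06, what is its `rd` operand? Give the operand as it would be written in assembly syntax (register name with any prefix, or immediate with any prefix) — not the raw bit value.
c

+0x06: 40 45 ⇒ word 0x4540 (little)
  opcode bits[15:12]=0x4: shr/RR
  rd: (w>>9)&0x7=0x2 → c
  rs: (w>>6)&0x7=0x5 → h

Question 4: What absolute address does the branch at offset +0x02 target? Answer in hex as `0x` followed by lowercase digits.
off 0x02: read 00 50 as little → 0x5000
  op=0x5000>>12=0x5 ⇒ jz (J)
  [11:0] imm=0 = $0
  target = base 0x2f80 + off 0x02 + 2 + imm 0 = 0x2f84

0x2f84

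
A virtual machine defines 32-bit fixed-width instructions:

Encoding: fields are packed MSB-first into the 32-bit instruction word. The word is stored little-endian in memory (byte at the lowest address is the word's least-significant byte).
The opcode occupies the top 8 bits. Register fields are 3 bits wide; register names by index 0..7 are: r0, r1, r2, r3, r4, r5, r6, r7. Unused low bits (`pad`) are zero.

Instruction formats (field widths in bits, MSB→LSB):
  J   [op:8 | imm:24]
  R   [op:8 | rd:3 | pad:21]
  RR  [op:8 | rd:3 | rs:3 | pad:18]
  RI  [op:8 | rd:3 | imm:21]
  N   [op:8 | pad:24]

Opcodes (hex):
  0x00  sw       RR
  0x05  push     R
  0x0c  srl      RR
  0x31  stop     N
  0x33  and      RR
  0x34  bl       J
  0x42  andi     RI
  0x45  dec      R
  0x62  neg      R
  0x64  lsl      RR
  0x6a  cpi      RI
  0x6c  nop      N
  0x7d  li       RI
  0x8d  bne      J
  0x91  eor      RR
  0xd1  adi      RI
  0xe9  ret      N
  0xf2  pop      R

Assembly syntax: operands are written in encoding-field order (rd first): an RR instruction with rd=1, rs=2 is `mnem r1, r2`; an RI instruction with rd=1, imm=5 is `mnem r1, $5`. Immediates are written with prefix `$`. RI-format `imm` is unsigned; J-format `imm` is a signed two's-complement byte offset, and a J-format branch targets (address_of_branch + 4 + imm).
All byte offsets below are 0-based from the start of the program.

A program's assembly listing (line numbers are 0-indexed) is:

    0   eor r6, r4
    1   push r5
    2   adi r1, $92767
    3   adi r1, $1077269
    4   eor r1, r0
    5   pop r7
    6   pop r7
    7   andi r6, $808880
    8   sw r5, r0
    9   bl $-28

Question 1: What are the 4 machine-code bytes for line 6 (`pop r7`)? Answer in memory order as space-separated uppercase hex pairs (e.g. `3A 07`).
00 00 E0 F2

6. pop fields op=0xf2:8|rd=7:3|pad=0:21 → word f2e00000h → 00 00 e0 f2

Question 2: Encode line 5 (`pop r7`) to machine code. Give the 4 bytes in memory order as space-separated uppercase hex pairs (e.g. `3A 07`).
L5: pop op=0xf2:8|rd=7:3|pad=0:21 ⇒ 0xf2e00000 ⇒ little 00 00 e0 f2

00 00 E0 F2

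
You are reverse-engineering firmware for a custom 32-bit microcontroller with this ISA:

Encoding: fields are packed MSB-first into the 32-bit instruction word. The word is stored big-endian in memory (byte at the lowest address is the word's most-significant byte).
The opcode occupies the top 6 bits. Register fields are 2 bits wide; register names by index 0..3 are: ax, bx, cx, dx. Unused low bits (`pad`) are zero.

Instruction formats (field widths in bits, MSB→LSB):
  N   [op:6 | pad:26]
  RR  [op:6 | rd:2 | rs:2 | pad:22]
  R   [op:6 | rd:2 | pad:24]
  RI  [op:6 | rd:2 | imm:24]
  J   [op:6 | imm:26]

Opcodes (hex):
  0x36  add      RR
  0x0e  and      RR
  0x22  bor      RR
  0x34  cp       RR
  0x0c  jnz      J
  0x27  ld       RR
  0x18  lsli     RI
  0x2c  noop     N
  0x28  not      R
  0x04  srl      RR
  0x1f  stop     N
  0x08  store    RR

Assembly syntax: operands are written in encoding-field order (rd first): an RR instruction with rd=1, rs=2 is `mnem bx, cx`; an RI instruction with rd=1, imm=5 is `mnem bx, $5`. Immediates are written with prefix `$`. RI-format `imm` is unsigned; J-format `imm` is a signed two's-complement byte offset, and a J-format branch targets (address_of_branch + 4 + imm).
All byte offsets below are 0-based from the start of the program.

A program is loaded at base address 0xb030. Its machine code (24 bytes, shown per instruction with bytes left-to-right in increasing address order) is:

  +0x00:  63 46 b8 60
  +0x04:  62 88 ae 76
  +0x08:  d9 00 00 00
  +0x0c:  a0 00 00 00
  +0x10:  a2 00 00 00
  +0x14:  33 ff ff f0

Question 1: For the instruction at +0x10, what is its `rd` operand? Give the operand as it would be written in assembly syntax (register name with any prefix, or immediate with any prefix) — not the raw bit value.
cx

off 0x10: read a2 00 00 00 as big → 0xa2000000
  op=0xa2000000>>26=0x28 ⇒ not (R)
  rd@[25:24]=0x2 ⇒ cx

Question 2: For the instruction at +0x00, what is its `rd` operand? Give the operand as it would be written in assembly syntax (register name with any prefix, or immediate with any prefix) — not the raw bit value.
dx

@+00  big-endian(63 46 b8 60) = 0x6346b860
  op=0x6346b860>>26=0x18 ⇒ lsli (RI)
  [25:24] rd=3 = dx
  [23:0] imm=4634720 = $4634720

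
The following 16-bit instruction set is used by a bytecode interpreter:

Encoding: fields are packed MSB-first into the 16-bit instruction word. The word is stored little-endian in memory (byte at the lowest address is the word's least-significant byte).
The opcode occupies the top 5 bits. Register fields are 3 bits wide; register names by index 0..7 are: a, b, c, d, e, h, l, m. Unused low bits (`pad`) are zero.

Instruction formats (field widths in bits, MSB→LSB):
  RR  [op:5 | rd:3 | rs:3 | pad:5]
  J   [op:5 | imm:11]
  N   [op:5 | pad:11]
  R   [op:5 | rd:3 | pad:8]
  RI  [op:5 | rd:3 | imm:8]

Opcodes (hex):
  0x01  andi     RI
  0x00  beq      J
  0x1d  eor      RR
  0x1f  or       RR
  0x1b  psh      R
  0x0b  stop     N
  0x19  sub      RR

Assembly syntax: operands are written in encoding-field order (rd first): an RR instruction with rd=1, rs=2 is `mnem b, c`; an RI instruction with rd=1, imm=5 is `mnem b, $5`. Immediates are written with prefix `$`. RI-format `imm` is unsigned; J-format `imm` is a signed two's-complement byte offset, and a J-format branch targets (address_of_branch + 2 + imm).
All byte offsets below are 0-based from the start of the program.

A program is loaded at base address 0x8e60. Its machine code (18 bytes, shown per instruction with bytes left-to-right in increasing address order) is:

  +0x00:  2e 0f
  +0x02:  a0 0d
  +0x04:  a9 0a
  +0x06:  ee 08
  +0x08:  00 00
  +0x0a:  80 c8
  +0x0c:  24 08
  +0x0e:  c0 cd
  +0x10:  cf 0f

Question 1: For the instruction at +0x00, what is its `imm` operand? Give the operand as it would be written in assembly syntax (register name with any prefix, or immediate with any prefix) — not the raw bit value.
$46

[00] 2e 0f → 0x0f2e
  op=0x0f2e>>11=0x1 ⇒ andi (RI)
  rd@[10:8]=0x7 ⇒ m
  imm@[7:0]=0x2e ⇒ $46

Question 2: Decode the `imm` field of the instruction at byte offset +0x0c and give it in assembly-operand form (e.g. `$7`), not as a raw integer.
[0c] 24 08 → 0x0824
  top 5b → 0x1 → andi [RI]
  rd: (w>>8)&0x7=0x0 → a
  imm: (w>>0)&0xff=0x24 → $36

$36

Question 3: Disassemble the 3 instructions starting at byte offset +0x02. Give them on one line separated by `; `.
[02] a0 0d → 0x0da0
  opcode bits[15:11]=0x1: andi/RI
  rd: (w>>8)&0x7=0x5 → h
  imm: (w>>0)&0xff=0xa0 → $160
[04] a9 0a → 0x0aa9
  opcode bits[15:11]=0x1: andi/RI
  rd: (w>>8)&0x7=0x2 → c
  imm: (w>>0)&0xff=0xa9 → $169
[06] ee 08 → 0x08ee
  opcode bits[15:11]=0x1: andi/RI
  rd: (w>>8)&0x7=0x0 → a
  imm: (w>>0)&0xff=0xee → $238

andi h, $160; andi c, $169; andi a, $238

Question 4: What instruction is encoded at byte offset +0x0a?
[0a] 80 c8 → 0xc880
  op=0xc880>>11=0x19 ⇒ sub (RR)
  rd: (w>>8)&0x7=0x0 → a
  rs: (w>>5)&0x7=0x4 → e

sub a, e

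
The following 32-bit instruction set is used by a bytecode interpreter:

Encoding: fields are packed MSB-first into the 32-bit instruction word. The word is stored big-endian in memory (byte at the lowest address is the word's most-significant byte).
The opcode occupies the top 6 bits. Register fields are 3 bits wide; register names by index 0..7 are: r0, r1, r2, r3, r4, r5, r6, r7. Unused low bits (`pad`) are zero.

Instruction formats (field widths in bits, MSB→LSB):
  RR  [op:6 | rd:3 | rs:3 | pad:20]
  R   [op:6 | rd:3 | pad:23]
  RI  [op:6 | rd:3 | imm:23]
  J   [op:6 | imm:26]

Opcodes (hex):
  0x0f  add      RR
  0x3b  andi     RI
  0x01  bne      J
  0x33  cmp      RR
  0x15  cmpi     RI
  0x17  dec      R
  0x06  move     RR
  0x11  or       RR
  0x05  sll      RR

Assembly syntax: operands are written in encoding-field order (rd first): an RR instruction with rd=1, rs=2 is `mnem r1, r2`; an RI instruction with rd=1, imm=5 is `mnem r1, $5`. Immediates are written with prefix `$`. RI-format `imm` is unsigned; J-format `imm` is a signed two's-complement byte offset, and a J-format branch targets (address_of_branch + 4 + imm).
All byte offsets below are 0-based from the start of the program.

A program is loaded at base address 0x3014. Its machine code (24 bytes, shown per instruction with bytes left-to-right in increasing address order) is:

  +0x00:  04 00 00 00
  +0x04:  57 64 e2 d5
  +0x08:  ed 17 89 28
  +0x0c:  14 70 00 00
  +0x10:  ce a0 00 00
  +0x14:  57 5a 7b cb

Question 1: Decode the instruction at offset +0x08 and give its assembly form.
andi r2, $1542440

@+08  big-endian(ed 17 89 28) = 0xed178928
  op=0xed178928>>26=0x3b ⇒ andi (RI)
  rd@[25:23]=0x2 ⇒ r2
  imm@[22:0]=0x178928 ⇒ $1542440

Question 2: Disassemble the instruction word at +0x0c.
sll r0, r7

@+0c  big-endian(14 70 00 00) = 0x14700000
  op=0x14700000>>26=0x5 ⇒ sll (RR)
  [25:23] rd=0 = r0
  [22:20] rs=7 = r7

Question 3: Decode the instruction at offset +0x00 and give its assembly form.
off 0x00: read 04 00 00 00 as big → 0x04000000
  op=0x04000000>>26=0x1 ⇒ bne (J)
  [25:0] imm=0 = $0

bne $0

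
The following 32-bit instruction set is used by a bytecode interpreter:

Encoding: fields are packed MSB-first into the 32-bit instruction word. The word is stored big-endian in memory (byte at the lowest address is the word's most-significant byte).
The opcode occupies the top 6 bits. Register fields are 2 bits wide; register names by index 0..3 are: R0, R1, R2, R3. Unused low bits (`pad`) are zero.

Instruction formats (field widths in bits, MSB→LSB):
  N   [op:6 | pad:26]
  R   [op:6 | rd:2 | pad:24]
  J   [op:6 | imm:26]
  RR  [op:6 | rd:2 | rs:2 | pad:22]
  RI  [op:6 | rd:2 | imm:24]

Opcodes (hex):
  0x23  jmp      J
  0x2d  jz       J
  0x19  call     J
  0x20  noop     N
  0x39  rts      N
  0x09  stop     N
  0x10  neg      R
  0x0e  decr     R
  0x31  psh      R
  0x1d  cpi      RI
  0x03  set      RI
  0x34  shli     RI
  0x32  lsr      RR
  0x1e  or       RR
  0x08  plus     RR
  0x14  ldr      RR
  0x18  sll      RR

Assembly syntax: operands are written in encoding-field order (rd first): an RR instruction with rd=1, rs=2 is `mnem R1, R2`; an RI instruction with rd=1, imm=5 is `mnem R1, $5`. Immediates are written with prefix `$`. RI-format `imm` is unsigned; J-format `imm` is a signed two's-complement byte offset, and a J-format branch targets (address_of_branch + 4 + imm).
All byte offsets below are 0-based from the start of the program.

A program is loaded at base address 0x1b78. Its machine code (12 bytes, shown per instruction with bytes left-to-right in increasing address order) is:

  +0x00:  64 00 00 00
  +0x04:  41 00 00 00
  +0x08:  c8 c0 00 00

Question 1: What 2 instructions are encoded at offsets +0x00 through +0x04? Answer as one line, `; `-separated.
@+00  big-endian(64 00 00 00) = 0x64000000
  op=0x64000000>>26=0x19 ⇒ call (J)
  imm@[25:0]=0x0 ⇒ $0
@+04  big-endian(41 00 00 00) = 0x41000000
  op=0x41000000>>26=0x10 ⇒ neg (R)
  rd@[25:24]=0x1 ⇒ R1

call $0; neg R1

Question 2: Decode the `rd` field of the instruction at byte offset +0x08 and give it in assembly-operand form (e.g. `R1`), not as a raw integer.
R0

+0x08: c8 c0 00 00 ⇒ word 0xc8c00000 (big)
  top 6b → 0x32 → lsr [RR]
  rd: (w>>24)&0x3=0x0 → R0
  rs: (w>>22)&0x3=0x3 → R3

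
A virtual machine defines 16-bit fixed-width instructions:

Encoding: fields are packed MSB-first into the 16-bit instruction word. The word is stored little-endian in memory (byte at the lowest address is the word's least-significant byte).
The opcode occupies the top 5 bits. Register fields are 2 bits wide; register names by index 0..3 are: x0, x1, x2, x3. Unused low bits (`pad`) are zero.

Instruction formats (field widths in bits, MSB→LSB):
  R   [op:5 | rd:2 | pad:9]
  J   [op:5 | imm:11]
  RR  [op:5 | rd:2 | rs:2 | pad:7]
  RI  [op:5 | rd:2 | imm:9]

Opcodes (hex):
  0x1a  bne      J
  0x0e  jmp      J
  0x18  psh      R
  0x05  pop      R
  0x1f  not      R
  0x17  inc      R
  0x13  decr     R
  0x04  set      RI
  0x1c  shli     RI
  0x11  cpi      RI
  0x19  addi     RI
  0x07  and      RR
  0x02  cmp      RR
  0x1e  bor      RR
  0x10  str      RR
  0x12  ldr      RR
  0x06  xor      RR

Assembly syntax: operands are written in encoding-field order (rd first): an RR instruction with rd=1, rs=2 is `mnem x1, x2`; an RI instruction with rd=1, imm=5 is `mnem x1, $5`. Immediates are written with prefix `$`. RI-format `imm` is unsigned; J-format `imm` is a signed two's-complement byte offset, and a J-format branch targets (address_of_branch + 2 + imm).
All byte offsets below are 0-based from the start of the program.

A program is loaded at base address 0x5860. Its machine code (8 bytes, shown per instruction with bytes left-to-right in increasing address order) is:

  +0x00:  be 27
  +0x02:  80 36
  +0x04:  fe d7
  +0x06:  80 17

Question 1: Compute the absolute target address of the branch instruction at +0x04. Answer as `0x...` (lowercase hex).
[04] fe d7 → 0xd7fe
  opcode bits[15:11]=0x1a: bne/J
  [10:0] imm=2046 (s11→-2) = $-2
  target = base 0x5860 + off 0x04 + 2 + imm -2 = 0x5864

0x5864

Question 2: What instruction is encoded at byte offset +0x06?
cmp x3, x3

@+06  little-endian(80 17) = 0x1780
  op=0x1780>>11=0x2 ⇒ cmp (RR)
  rd@[10:9]=0x3 ⇒ x3
  rs@[8:7]=0x3 ⇒ x3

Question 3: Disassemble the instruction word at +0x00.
+0x00: be 27 ⇒ word 0x27be (little)
  top 5b → 0x4 → set [RI]
  rd@[10:9]=0x3 ⇒ x3
  imm@[8:0]=0x1be ⇒ $446

set x3, $446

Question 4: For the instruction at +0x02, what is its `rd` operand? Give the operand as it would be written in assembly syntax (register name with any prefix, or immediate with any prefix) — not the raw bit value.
x3

@+02  little-endian(80 36) = 0x3680
  top 5b → 0x6 → xor [RR]
  [10:9] rd=3 = x3
  [8:7] rs=1 = x1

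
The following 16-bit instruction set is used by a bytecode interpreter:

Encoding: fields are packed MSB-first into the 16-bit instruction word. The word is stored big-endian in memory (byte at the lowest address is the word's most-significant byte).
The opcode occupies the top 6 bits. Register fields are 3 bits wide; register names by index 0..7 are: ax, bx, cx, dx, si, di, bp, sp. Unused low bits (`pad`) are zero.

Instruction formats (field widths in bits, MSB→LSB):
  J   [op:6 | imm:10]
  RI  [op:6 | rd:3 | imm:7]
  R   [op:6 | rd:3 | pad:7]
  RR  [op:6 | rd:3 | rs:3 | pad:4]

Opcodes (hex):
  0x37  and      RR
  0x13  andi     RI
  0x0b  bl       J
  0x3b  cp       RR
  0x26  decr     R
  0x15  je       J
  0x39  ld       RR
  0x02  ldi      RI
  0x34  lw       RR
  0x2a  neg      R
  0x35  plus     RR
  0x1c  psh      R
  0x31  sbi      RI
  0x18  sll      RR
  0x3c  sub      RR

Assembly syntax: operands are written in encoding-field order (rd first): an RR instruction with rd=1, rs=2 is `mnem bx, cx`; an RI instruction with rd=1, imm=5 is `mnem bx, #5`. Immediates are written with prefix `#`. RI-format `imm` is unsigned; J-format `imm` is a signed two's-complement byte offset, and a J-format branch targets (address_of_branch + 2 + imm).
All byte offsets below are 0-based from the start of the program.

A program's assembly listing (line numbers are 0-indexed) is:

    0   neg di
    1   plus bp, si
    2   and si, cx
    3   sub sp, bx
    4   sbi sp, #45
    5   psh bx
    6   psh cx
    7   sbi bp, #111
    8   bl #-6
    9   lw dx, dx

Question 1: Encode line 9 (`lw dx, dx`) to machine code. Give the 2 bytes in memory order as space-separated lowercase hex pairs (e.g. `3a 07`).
d1 b0

9. lw fields op=0x34:6|rd=3:3|rs=3:3|pad=0:4 → word d1b0h → d1 b0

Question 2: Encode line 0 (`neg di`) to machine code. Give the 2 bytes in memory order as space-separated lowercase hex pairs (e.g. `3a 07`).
0. neg fields op=0x2a:6|rd=5:3|pad=0:7 → word aa80h → aa 80

aa 80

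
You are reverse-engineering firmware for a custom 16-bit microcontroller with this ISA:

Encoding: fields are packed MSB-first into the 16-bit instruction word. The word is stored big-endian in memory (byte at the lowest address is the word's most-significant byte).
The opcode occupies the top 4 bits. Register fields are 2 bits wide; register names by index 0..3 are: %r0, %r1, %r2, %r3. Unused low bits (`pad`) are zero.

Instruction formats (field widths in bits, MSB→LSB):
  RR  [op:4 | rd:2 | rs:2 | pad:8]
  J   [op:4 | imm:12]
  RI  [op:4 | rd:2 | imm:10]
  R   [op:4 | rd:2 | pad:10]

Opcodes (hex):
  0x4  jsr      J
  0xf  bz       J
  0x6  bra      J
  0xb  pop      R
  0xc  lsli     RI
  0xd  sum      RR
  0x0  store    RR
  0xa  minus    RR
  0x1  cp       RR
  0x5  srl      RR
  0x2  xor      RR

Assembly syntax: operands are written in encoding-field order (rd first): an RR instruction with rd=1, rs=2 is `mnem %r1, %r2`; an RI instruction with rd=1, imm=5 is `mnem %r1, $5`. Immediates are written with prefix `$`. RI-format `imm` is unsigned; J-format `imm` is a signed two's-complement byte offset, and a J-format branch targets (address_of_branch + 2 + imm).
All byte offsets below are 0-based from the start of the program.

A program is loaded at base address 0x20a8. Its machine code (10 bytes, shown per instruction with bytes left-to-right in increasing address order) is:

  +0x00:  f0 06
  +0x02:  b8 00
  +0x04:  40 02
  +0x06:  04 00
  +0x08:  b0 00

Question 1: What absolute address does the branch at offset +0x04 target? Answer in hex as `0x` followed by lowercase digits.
[04] 40 02 → 0x4002
  top 4b → 0x4 → jsr [J]
  imm: (w>>0)&0xfff=0x2 → $2
  target = base 0x20a8 + off 0x04 + 2 + imm 2 = 0x20b0

0x20b0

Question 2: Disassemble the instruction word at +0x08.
pop %r0

+0x08: b0 00 ⇒ word 0xb000 (big)
  opcode bits[15:12]=0xb: pop/R
  [11:10] rd=0 = %r0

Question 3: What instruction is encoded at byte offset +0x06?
store %r1, %r0

off 0x06: read 04 00 as big → 0x0400
  op=0x0400>>12=0x0 ⇒ store (RR)
  rd@[11:10]=0x1 ⇒ %r1
  rs@[9:8]=0x0 ⇒ %r0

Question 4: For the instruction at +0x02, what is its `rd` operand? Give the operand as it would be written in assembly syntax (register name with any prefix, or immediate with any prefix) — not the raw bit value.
%r2

@+02  big-endian(b8 00) = 0xb800
  opcode bits[15:12]=0xb: pop/R
  rd@[11:10]=0x2 ⇒ %r2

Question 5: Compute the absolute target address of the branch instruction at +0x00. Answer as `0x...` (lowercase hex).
[00] f0 06 → 0xf006
  top 4b → 0xf → bz [J]
  imm@[11:0]=0x6 ⇒ $6
  target = base 0x20a8 + off 0x00 + 2 + imm 6 = 0x20b0

0x20b0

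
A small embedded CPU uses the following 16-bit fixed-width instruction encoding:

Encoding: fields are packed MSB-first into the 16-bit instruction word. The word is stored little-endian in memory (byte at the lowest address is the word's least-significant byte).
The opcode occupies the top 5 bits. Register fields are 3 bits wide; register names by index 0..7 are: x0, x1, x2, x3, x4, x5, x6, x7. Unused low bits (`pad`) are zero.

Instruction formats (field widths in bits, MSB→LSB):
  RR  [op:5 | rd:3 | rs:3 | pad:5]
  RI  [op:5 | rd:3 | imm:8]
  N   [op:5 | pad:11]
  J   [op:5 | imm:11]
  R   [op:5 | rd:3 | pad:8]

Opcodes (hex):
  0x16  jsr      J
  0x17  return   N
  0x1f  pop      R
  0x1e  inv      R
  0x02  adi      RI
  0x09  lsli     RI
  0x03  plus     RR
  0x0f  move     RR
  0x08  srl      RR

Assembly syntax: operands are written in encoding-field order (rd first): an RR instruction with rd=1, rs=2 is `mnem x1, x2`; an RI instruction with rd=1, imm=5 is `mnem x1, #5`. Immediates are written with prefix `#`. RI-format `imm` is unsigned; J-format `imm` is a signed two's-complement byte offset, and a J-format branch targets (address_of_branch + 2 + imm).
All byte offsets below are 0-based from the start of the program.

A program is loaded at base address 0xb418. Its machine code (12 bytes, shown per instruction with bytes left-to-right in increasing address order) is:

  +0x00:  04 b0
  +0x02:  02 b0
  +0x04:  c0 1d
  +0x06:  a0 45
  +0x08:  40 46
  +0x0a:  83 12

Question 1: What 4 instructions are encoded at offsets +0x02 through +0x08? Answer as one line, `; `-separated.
jsr #2; plus x5, x6; srl x5, x5; srl x6, x2

[02] 02 b0 → 0xb002
  top 5b → 0x16 → jsr [J]
  imm: (w>>0)&0x7ff=0x2 → #2
[04] c0 1d → 0x1dc0
  top 5b → 0x3 → plus [RR]
  rd: (w>>8)&0x7=0x5 → x5
  rs: (w>>5)&0x7=0x6 → x6
[06] a0 45 → 0x45a0
  top 5b → 0x8 → srl [RR]
  rd: (w>>8)&0x7=0x5 → x5
  rs: (w>>5)&0x7=0x5 → x5
[08] 40 46 → 0x4640
  top 5b → 0x8 → srl [RR]
  rd: (w>>8)&0x7=0x6 → x6
  rs: (w>>5)&0x7=0x2 → x2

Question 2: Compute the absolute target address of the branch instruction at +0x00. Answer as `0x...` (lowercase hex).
[00] 04 b0 → 0xb004
  op=0xb004>>11=0x16 ⇒ jsr (J)
  [10:0] imm=4 = #4
  target = base 0xb418 + off 0x00 + 2 + imm 4 = 0xb41e

0xb41e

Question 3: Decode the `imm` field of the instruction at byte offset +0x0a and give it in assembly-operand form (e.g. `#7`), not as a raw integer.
#131

off 0x0a: read 83 12 as little → 0x1283
  op=0x1283>>11=0x2 ⇒ adi (RI)
  [10:8] rd=2 = x2
  [7:0] imm=131 = #131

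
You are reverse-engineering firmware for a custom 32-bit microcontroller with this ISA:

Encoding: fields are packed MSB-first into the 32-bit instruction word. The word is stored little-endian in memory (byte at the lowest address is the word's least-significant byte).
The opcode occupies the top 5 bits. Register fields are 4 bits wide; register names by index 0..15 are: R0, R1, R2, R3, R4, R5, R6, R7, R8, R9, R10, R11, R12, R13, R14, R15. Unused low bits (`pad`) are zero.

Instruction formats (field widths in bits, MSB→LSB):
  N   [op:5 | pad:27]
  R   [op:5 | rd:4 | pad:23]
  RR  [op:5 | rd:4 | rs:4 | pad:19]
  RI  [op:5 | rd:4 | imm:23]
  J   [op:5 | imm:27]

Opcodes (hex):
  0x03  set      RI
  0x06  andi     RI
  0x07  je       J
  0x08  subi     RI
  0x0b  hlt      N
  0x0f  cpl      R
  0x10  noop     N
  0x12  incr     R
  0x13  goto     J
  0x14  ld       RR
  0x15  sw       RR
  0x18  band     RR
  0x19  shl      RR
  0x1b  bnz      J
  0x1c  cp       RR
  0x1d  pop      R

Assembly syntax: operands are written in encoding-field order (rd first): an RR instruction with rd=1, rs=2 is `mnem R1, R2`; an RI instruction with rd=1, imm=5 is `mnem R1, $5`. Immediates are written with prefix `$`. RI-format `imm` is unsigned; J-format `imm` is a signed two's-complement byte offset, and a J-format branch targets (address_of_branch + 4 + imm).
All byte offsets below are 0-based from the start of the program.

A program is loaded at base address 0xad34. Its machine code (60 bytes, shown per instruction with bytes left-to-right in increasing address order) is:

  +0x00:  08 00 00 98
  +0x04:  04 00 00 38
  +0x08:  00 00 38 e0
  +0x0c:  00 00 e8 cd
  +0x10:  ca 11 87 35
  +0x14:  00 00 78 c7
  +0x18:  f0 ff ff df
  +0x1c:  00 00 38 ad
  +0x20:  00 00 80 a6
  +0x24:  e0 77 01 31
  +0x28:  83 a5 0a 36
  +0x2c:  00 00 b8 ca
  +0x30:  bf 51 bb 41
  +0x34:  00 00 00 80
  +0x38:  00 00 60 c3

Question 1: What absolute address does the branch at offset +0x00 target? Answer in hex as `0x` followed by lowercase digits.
[00] 08 00 00 98 → 0x98000008
  opcode bits[31:27]=0x13: goto/J
  [26:0] imm=8 = $8
  target = base 0xad34 + off 0x00 + 4 + imm 8 = 0xad40

0xad40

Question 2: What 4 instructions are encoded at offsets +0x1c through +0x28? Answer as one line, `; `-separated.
sw R10, R7; ld R13, R0; andi R2, $96224; andi R12, $697731

off 0x1c: read 00 00 38 ad as little → 0xad380000
  op=0xad380000>>27=0x15 ⇒ sw (RR)
  [26:23] rd=10 = R10
  [22:19] rs=7 = R7
off 0x20: read 00 00 80 a6 as little → 0xa6800000
  op=0xa6800000>>27=0x14 ⇒ ld (RR)
  [26:23] rd=13 = R13
  [22:19] rs=0 = R0
off 0x24: read e0 77 01 31 as little → 0x310177e0
  op=0x310177e0>>27=0x6 ⇒ andi (RI)
  [26:23] rd=2 = R2
  [22:0] imm=96224 = $96224
off 0x28: read 83 a5 0a 36 as little → 0x360aa583
  op=0x360aa583>>27=0x6 ⇒ andi (RI)
  [26:23] rd=12 = R12
  [22:0] imm=697731 = $697731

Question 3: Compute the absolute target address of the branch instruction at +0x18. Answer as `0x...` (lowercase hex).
[18] f0 ff ff df → 0xdffffff0
  op=0xdffffff0>>27=0x1b ⇒ bnz (J)
  [26:0] imm=134217712 (s27→-16) = $-16
  target = base 0xad34 + off 0x18 + 4 + imm -16 = 0xad40

0xad40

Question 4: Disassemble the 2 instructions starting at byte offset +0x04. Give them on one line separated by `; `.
je $4; cp R0, R7

+0x04: 04 00 00 38 ⇒ word 0x38000004 (little)
  op=0x38000004>>27=0x7 ⇒ je (J)
  imm: (w>>0)&0x7ffffff=0x4 → $4
+0x08: 00 00 38 e0 ⇒ word 0xe0380000 (little)
  op=0xe0380000>>27=0x1c ⇒ cp (RR)
  rd: (w>>23)&0xf=0x0 → R0
  rs: (w>>19)&0xf=0x7 → R7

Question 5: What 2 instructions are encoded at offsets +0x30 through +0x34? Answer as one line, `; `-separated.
subi R3, $3887551; noop

off 0x30: read bf 51 bb 41 as little → 0x41bb51bf
  op=0x41bb51bf>>27=0x8 ⇒ subi (RI)
  rd@[26:23]=0x3 ⇒ R3
  imm@[22:0]=0x3b51bf ⇒ $3887551
off 0x34: read 00 00 00 80 as little → 0x80000000
  op=0x80000000>>27=0x10 ⇒ noop (N)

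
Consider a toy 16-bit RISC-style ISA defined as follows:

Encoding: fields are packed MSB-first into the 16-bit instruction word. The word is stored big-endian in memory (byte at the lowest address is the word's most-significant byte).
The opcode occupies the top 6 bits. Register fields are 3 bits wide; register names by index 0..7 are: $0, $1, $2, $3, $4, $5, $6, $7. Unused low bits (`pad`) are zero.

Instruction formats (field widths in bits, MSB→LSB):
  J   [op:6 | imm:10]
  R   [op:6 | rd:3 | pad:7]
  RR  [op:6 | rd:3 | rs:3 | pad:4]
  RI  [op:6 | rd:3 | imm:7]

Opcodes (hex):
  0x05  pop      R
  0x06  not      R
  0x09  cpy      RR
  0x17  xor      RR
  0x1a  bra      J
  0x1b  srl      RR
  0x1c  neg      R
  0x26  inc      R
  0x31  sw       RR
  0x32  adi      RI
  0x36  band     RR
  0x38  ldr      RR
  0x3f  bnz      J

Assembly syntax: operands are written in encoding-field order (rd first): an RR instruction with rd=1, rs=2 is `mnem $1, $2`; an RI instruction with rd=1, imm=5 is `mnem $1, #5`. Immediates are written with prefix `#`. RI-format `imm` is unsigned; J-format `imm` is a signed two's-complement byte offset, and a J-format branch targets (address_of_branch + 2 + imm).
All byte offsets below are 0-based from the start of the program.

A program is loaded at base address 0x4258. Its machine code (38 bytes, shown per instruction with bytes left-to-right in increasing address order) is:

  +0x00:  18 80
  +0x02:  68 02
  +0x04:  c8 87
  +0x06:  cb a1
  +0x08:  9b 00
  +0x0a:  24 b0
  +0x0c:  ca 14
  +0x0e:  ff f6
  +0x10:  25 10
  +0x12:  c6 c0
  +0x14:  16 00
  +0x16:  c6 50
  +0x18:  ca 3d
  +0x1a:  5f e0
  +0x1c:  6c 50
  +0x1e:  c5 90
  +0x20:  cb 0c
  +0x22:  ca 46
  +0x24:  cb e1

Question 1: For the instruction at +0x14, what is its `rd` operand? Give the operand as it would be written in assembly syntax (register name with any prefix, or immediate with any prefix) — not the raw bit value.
off 0x14: read 16 00 as big → 0x1600
  opcode bits[15:10]=0x5: pop/R
  rd: (w>>7)&0x7=0x4 → $4

$4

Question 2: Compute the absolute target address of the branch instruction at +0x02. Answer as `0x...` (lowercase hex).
0x425e

[02] 68 02 → 0x6802
  opcode bits[15:10]=0x1a: bra/J
  imm@[9:0]=0x2 ⇒ #2
  target = base 0x4258 + off 0x02 + 2 + imm 2 = 0x425e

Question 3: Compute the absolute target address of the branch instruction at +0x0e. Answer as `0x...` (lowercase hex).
[0e] ff f6 → 0xfff6
  top 6b → 0x3f → bnz [J]
  imm@[9:0]=0x3f6 (s10→-10) ⇒ #-10
  target = base 0x4258 + off 0x0e + 2 + imm -10 = 0x425e

0x425e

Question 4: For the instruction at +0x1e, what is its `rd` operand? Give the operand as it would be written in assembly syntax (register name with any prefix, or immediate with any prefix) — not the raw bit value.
$3

off 0x1e: read c5 90 as big → 0xc590
  op=0xc590>>10=0x31 ⇒ sw (RR)
  [9:7] rd=3 = $3
  [6:4] rs=1 = $1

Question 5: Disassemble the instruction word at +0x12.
sw $5, $4

+0x12: c6 c0 ⇒ word 0xc6c0 (big)
  opcode bits[15:10]=0x31: sw/RR
  rd@[9:7]=0x5 ⇒ $5
  rs@[6:4]=0x4 ⇒ $4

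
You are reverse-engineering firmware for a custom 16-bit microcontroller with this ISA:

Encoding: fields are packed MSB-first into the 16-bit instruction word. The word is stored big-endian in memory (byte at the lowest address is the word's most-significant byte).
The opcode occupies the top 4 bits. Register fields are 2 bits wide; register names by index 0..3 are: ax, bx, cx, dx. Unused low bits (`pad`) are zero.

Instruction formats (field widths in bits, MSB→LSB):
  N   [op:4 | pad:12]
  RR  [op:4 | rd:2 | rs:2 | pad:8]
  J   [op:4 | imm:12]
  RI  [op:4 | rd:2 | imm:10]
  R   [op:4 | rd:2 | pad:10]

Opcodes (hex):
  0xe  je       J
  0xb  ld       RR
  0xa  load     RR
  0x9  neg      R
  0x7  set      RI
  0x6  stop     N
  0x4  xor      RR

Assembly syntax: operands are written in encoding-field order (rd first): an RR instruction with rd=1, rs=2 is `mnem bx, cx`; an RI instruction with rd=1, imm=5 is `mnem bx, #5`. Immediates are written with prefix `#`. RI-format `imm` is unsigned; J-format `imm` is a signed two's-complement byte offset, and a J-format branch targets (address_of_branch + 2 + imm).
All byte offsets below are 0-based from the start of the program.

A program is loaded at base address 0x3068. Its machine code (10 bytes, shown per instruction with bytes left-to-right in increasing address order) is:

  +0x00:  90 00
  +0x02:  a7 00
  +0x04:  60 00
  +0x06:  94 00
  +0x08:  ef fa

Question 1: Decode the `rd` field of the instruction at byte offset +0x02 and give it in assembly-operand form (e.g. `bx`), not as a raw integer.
[02] a7 00 → 0xa700
  top 4b → 0xa → load [RR]
  rd@[11:10]=0x1 ⇒ bx
  rs@[9:8]=0x3 ⇒ dx

bx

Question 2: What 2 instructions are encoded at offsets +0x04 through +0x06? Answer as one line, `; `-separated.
off 0x04: read 60 00 as big → 0x6000
  opcode bits[15:12]=0x6: stop/N
off 0x06: read 94 00 as big → 0x9400
  opcode bits[15:12]=0x9: neg/R
  [11:10] rd=1 = bx

stop; neg bx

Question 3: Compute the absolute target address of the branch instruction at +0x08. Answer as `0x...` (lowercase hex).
[08] ef fa → 0xeffa
  op=0xeffa>>12=0xe ⇒ je (J)
  [11:0] imm=4090 (s12→-6) = #-6
  target = base 0x3068 + off 0x08 + 2 + imm -6 = 0x306c

0x306c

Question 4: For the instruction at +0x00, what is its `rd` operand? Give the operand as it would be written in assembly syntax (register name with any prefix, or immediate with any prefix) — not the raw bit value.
[00] 90 00 → 0x9000
  opcode bits[15:12]=0x9: neg/R
  [11:10] rd=0 = ax

ax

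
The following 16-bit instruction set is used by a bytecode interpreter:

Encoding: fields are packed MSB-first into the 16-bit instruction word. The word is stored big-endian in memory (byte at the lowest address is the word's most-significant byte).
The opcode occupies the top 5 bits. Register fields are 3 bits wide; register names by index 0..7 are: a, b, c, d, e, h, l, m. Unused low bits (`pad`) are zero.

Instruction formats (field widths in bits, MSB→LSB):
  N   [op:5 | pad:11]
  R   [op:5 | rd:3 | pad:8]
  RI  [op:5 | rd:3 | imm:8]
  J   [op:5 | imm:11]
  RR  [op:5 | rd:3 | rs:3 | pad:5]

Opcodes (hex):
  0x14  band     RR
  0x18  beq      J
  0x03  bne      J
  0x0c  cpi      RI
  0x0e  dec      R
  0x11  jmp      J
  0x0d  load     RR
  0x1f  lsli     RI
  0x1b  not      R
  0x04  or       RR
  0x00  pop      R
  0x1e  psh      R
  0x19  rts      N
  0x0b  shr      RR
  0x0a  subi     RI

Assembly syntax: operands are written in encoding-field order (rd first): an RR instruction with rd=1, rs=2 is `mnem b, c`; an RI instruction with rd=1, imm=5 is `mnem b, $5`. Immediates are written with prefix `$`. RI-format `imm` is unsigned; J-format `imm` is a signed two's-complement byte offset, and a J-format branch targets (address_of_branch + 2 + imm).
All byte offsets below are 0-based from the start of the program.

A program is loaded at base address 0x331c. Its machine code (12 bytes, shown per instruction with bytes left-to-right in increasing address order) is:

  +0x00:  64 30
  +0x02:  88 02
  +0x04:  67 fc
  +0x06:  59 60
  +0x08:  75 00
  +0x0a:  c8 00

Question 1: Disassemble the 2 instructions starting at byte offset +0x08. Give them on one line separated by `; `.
dec h; rts

off 0x08: read 75 00 as big → 0x7500
  opcode bits[15:11]=0xe: dec/R
  [10:8] rd=5 = h
off 0x0a: read c8 00 as big → 0xc800
  opcode bits[15:11]=0x19: rts/N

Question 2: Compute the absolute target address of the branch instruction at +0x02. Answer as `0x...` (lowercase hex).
off 0x02: read 88 02 as big → 0x8802
  opcode bits[15:11]=0x11: jmp/J
  imm: (w>>0)&0x7ff=0x2 → $2
  target = base 0x331c + off 0x02 + 2 + imm 2 = 0x3322

0x3322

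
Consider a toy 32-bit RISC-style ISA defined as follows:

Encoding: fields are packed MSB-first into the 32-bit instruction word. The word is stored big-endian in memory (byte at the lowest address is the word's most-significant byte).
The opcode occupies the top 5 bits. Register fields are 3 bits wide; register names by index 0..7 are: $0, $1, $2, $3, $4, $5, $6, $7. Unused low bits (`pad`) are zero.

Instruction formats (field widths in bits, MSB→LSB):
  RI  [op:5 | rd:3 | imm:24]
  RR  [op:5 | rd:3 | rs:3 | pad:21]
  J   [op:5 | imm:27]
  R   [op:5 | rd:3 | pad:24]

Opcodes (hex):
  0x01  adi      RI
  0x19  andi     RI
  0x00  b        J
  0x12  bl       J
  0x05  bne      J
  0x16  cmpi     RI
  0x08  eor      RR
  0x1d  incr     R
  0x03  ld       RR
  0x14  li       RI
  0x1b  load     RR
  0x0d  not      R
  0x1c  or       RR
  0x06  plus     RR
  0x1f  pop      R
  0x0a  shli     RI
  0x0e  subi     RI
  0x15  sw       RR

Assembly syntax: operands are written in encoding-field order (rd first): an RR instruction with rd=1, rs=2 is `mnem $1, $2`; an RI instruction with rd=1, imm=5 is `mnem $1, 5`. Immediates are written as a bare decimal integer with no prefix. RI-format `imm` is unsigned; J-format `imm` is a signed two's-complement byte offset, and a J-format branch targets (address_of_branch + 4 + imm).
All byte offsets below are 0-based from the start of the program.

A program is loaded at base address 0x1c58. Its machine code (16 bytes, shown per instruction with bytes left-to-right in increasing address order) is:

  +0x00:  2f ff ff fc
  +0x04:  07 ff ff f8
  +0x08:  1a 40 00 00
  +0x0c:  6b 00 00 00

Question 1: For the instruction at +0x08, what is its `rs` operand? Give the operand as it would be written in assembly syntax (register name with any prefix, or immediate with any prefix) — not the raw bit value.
$2

+0x08: 1a 40 00 00 ⇒ word 0x1a400000 (big)
  opcode bits[31:27]=0x3: ld/RR
  rd@[26:24]=0x2 ⇒ $2
  rs@[23:21]=0x2 ⇒ $2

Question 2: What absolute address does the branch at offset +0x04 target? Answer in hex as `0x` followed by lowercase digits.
off 0x04: read 07 ff ff f8 as big → 0x07fffff8
  opcode bits[31:27]=0x0: b/J
  imm: (w>>0)&0x7ffffff=0x7fffff8 (s27→-8) → -8
  target = base 0x1c58 + off 0x04 + 4 + imm -8 = 0x1c58

0x1c58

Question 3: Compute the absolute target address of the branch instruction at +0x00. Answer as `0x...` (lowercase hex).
0x1c58

+0x00: 2f ff ff fc ⇒ word 0x2ffffffc (big)
  opcode bits[31:27]=0x5: bne/J
  imm: (w>>0)&0x7ffffff=0x7fffffc (s27→-4) → -4
  target = base 0x1c58 + off 0x00 + 4 + imm -4 = 0x1c58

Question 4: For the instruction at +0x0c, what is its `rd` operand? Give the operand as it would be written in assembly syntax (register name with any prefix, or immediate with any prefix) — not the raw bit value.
$3

[0c] 6b 00 00 00 → 0x6b000000
  top 5b → 0xd → not [R]
  rd@[26:24]=0x3 ⇒ $3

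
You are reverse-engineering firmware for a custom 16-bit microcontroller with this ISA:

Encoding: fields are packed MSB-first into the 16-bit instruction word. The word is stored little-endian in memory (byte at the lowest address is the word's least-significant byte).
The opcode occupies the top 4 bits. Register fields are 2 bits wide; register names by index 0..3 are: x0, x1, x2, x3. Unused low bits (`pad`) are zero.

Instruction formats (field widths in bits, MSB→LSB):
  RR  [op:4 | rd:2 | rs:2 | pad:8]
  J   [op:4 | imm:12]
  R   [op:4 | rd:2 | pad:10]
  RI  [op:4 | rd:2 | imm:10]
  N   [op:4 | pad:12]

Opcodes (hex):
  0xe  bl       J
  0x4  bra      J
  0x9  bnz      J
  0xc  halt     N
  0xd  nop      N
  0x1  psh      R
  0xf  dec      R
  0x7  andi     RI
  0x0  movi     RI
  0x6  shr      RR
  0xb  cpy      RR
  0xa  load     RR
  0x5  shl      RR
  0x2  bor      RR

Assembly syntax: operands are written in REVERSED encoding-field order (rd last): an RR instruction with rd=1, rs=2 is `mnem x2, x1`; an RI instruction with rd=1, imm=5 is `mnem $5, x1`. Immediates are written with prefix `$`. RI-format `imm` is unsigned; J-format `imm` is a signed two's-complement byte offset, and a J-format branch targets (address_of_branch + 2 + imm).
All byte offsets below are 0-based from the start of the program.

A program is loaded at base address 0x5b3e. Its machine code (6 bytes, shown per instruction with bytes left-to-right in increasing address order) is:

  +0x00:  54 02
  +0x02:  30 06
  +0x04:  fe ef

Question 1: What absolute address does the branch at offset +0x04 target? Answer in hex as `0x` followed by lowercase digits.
off 0x04: read fe ef as little → 0xeffe
  top 4b → 0xe → bl [J]
  [11:0] imm=4094 (s12→-2) = $-2
  target = base 0x5b3e + off 0x04 + 2 + imm -2 = 0x5b42

0x5b42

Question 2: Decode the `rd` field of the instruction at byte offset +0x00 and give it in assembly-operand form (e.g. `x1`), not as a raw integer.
off 0x00: read 54 02 as little → 0x0254
  top 4b → 0x0 → movi [RI]
  rd: (w>>10)&0x3=0x0 → x0
  imm: (w>>0)&0x3ff=0x254 → $596

x0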